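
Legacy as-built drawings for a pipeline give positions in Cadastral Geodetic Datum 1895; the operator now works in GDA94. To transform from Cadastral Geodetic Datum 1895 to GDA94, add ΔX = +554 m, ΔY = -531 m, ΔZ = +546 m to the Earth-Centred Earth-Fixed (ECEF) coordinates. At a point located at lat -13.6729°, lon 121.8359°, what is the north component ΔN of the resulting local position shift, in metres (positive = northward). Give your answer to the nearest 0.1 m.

At φ = -13.6729°, λ = 121.8359°: sin φ = -0.236379, cos φ = 0.971661, sin λ = 0.849562, cos λ = -0.527488.
ΔN = −sin φ cos λ·ΔX − sin φ sin λ·ΔY + cos φ·ΔZ = −(-0.236379)(-0.527488)(554) − (-0.236379)(0.849562)(-531) + (0.971661)(546) = 354.82 m.

ΔN = 354.8 m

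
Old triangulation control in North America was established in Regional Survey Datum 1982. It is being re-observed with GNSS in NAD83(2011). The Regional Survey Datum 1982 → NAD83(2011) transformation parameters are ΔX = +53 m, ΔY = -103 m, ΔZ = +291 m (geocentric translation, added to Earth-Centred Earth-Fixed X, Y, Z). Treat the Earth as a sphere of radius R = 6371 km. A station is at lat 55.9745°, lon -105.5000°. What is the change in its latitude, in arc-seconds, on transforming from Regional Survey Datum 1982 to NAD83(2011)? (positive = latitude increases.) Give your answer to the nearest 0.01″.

Δφ = 2.99″

sin φ = 0.828789, cos φ = 0.559562, sin λ = -0.963630, cos λ = -0.267238.
North component: ΔN = −sin φ cos λ·ΔX − sin φ sin λ·ΔY + cos φ·ΔZ = −(0.828789)(-0.267238)(53) − (0.828789)(-0.963630)(-103) + (0.559562)(291) = 92.31 m.
1° of latitude spans πR/180 = 111195 m, so Δφ = 92.31 / 111195 × 3600 = 2.989″.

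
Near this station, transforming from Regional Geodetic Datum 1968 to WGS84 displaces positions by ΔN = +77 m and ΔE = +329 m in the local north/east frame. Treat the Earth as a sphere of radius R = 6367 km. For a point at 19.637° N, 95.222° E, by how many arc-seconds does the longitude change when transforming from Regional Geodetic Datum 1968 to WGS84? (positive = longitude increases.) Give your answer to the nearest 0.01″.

Δλ = 11.32″

At latitude 19.637°, cos φ = 0.941841.
One radian of longitude at latitude φ spans R cos φ, so Δλ = ΔE / (R cos φ) = 329.0 / (6367000 × 0.941841) = 5.4864e-05 rad = 11.316″.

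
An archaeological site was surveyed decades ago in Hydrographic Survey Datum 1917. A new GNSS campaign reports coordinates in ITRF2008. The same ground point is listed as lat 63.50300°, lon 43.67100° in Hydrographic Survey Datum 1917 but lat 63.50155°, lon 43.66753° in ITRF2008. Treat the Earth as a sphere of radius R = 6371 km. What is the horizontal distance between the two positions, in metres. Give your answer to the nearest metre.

Δφ = 63.50155° − 63.50300° = -0.00145°; Δλ = 43.66753° − 43.67100° = -0.00347°.
1° along a meridian = πR/180 = 111195 m.
ΔN = Δφ × 111195 = -161.2 m; ΔE = Δλ × 111195 × cos(63.50300°) = -0.00347 × 111195 × 0.446151 = -172.1 m.
Distance = √(ΔE² + ΔN²) = √((-172.1)² + (-161.2)²) = 235.9 m.

236 m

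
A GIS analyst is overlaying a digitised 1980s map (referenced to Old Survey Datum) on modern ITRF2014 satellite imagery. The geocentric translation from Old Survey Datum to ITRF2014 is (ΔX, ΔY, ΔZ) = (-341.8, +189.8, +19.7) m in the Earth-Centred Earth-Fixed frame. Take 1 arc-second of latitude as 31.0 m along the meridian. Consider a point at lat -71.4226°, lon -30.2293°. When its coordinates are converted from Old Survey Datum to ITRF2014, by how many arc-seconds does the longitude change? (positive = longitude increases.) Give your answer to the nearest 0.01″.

sin φ = -0.947894, cos φ = 0.318585, sin λ = -0.503462, cos λ = 0.864017.
East component: ΔE = −sin λ·ΔX + cos λ·ΔY = −(-0.503462)(-341.8) + (0.864017)(189.8) = -8.09 m.
1° of latitude spans 3600 × 31.00 = 111600 m; at latitude φ, 1° of longitude spans that × cos φ = 35554.1 m, so Δλ = -8.09 / 35554.1 × 3600 = -0.819″.

Δλ = -0.82″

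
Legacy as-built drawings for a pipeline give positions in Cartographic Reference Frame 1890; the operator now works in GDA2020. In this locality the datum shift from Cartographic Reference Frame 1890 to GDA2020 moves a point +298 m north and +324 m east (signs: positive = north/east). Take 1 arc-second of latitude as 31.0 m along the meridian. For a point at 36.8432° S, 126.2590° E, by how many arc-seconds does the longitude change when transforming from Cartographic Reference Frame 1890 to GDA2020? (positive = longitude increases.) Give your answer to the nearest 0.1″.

Δλ = 13.1″

At latitude -36.8432°, cos φ = 0.800279.
1″ of longitude at this latitude = 31.00 × cos φ = 24.8087 m, so Δλ = 324.0 / 24.8087 = 13.060″.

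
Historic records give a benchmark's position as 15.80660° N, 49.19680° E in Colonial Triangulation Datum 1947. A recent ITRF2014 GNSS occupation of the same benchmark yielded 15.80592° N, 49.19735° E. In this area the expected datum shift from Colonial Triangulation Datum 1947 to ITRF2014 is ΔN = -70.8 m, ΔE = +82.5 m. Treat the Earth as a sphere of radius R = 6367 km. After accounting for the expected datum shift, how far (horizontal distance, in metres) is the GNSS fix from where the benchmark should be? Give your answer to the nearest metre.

24 m

Observed coordinate differences: Δφ = -0.00068°, Δλ = +0.00055°.
Converting to metres (1° lat = 111125 m, cos φ = 0.962187): observed ΔN = -75.6 m, observed ΔE = 58.8 m.
Subtracting the expected shift leaves a residual of -75.6 − (-70.8) = -4.8 m north and 58.8 − (82.5) = -23.7 m east.
Residual distance = √((-4.8)² + (-23.7)²) = 24.2 m.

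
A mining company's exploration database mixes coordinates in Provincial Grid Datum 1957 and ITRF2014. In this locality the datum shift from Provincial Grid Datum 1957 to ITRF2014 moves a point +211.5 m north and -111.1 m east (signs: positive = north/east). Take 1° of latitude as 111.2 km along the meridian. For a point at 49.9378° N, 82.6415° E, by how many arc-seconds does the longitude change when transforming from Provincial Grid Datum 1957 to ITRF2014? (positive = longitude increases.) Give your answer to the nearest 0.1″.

Δλ = -5.6″

At latitude 49.9378°, cos φ = 0.643619.
1° of longitude at this latitude = 111.2 × cos φ = 71.57 km, so Δλ = -111.1 / 71570.4 = -0.0015523° = -5.588″.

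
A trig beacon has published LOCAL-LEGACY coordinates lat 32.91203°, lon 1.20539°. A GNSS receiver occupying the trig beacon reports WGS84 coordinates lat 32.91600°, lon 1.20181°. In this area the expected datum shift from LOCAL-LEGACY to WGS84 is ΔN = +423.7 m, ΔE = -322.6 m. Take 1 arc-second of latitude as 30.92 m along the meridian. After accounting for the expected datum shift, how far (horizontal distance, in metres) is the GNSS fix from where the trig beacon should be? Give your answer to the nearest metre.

22 m

Observed coordinate differences: Δφ = +0.00397°, Δλ = -0.00358°.
Converting to metres (1° lat = 111312 m, cos φ = 0.839506): observed ΔN = 441.9 m, observed ΔE = -334.5 m.
Subtracting the expected shift leaves a residual of 441.9 − (423.7) = 18.2 m north and -334.5 − (-322.6) = -11.9 m east.
Residual distance = √(18.2² + (-11.9)²) = 21.8 m.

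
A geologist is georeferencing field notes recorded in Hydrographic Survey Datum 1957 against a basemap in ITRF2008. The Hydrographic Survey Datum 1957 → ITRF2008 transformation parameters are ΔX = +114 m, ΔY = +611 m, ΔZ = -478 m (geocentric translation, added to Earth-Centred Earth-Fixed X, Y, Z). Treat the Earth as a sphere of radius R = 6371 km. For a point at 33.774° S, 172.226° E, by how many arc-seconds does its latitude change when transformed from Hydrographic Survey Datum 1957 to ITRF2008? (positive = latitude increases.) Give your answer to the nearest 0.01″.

Δφ = -13.41″

sin φ = -0.555918, cos φ = 0.831237, sin λ = 0.135266, cos λ = -0.990809.
North component: ΔN = −sin φ cos λ·ΔX − sin φ sin λ·ΔY + cos φ·ΔZ = −(-0.555918)(-0.990809)(114) − (-0.555918)(0.135266)(611) + (0.831237)(-478) = -414.18 m.
1° of latitude spans πR/180 = 111195 m, so Δφ = -414.18 / 111195 × 3600 = -13.409″.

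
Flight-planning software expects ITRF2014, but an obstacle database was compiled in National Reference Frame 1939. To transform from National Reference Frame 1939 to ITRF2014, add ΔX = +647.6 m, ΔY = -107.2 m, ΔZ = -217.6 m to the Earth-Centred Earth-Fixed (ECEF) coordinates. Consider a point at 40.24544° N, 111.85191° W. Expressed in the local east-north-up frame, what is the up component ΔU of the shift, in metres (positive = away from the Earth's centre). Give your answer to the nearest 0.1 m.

At φ = 40.24544°, λ = -111.85191°: sin φ = 0.646063, cos φ = 0.763284, sin λ = -0.928149, cos λ = -0.372209.
ΔU = cos φ cos λ·ΔX + cos φ sin λ·ΔY + sin φ·ΔZ = (0.763284)(-0.372209)(647.6) + (0.763284)(-0.928149)(-107.2) + (0.646063)(-217.6) = -248.62 m.

ΔU = -248.6 m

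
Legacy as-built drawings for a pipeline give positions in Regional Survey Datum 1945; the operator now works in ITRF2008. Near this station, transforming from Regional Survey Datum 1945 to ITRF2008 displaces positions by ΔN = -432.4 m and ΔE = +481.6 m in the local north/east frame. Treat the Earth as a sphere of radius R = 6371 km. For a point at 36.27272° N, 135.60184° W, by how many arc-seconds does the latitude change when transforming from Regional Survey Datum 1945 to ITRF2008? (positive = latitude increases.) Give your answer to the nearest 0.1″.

On a sphere of radius R, 1 rad of latitude = R, so Δφ = ΔN / R = -432.4 / 6371000 = -6.7870e-05 rad = -13.999″.

Δφ = -14.0″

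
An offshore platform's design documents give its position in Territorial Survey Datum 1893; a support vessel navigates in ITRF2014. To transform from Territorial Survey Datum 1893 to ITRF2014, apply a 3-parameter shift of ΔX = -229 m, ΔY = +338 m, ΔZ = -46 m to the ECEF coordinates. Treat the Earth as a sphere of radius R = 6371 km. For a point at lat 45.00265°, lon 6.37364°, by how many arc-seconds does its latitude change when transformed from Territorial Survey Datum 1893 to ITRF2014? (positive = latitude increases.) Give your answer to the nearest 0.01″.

sin φ = 0.707139, cos φ = 0.707074, sin λ = 0.111012, cos λ = 0.993819.
North component: ΔN = −sin φ cos λ·ΔX − sin φ sin λ·ΔY + cos φ·ΔZ = −(0.707139)(0.993819)(-229) − (0.707139)(0.111012)(338) + (0.707074)(-46) = 101.88 m.
1° of latitude spans πR/180 = 111195 m, so Δφ = 101.88 / 111195 × 3600 = 3.298″.

Δφ = 3.30″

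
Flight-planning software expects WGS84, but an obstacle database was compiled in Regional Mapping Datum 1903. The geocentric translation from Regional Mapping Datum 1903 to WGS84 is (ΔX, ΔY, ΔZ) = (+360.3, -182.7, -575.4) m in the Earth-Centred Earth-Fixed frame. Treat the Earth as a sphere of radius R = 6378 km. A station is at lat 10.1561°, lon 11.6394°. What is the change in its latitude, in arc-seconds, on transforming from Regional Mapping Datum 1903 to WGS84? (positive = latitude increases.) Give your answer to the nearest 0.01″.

sin φ = 0.176331, cos φ = 0.984331, sin λ = 0.201751, cos λ = 0.979437.
North component: ΔN = −sin φ cos λ·ΔX − sin φ sin λ·ΔY + cos φ·ΔZ = −(0.176331)(0.979437)(360.3) − (0.176331)(0.201751)(-182.7) + (0.984331)(-575.4) = -622.11 m.
1° of latitude spans πR/180 = 111317 m, so Δφ = -622.11 / 111317 × 3600 = -20.119″.

Δφ = -20.12″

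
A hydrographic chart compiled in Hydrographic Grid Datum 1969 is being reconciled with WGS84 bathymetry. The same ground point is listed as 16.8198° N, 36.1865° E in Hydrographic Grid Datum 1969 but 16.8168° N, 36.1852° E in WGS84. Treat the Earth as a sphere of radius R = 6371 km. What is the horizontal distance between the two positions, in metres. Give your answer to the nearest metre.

Δφ = 16.8168° − 16.8198° = -0.0030°; Δλ = 36.1852° − 36.1865° = -0.0013°.
1° along a meridian = πR/180 = 111195 m.
ΔN = Δφ × 111195 = -333.6 m; ΔE = Δλ × 111195 × cos(16.8198°) = -0.0013 × 111195 × 0.957220 = -138.4 m.
Distance = √(ΔE² + ΔN²) = √((-138.4)² + (-333.6)²) = 361.1 m.

361 m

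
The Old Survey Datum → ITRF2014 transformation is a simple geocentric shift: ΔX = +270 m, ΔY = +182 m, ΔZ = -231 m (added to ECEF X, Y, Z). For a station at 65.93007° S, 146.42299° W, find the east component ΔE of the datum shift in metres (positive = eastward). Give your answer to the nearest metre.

ΔE = -2 m

At φ = -65.93007°, λ = -146.42299°: sin φ = -0.913048, cos φ = 0.407851, sin λ = -0.553057, cos λ = -0.833143.
ΔE = −sin λ·ΔX + cos λ·ΔY = −(-0.553057)·(270) + (-0.833143)·(182) = -2.31 m.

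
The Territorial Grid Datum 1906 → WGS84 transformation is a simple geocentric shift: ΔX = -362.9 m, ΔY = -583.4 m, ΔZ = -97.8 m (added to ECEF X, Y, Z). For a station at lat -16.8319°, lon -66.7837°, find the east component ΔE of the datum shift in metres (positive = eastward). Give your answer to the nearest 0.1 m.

ΔE = -563.5 m

The local east axis at (φ, λ) is (−sin λ, cos λ, 0), so ΔE = −sin(-66.7837°)·(-362.9) + cos(-66.7837°)·(-583.4) = -563.49 m.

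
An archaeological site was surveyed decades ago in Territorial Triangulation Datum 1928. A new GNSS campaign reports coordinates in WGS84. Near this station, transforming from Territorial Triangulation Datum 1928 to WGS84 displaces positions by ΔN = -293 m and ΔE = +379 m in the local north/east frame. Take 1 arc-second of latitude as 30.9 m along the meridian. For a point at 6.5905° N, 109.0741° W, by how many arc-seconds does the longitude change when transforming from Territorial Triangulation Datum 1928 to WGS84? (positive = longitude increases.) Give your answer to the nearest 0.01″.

Δλ = 12.35″

At latitude 6.5905°, cos φ = 0.993392.
1″ of longitude at this latitude = 30.90 × cos φ = 30.6958 m, so Δλ = 379.0 / 30.6958 = 12.347″.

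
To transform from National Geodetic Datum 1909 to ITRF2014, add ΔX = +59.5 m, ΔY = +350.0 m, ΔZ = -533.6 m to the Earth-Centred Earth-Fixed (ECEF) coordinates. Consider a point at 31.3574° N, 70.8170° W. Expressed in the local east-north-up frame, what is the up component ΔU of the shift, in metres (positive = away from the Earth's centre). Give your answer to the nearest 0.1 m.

ΔU = -543.3 m

The local up (radial) axis is (cos φ cos λ, cos φ sin λ, sin φ), giving ΔU = 16.695 − 282.283 − 277.672 = -543.26 m.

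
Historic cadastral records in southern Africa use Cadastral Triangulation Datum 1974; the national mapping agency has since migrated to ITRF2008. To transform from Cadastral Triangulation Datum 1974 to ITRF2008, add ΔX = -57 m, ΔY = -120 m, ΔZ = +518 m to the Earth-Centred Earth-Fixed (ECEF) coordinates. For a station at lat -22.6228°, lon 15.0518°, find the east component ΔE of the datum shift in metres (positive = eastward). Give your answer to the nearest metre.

At φ = -22.6228°, λ = 15.0518°: sin φ = -0.384663, cos φ = 0.923057, sin λ = 0.259692, cos λ = 0.965691.
ΔE = −sin λ·ΔX + cos λ·ΔY = −(0.259692)·(-57) + (0.965691)·(-120) = -101.08 m.

ΔE = -101 m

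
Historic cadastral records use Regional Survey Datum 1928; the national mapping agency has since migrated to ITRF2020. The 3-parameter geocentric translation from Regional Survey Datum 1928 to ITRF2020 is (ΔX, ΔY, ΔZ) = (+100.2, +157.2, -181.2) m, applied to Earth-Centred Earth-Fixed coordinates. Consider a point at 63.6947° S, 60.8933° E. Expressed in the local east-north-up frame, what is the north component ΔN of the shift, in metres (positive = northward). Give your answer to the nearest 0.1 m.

The local north axis is (−sin φ cos λ, −sin φ sin λ, cos φ), giving ΔN = 43.694 + 123.125 − 80.300 = 86.52 m.

ΔN = 86.5 m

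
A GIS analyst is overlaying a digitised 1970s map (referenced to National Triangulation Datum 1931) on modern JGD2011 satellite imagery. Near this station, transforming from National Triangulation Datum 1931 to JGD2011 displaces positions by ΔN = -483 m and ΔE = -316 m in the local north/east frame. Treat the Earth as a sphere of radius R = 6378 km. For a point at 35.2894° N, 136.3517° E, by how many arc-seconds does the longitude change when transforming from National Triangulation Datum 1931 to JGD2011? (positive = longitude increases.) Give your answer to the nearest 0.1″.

At latitude 35.2894°, cos φ = 0.816244.
One radian of longitude at latitude φ spans R cos φ, so Δλ = ΔE / (R cos φ) = -316.0 / (6378000 × 0.816244) = -6.0699e-05 rad = -12.520″.

Δλ = -12.5″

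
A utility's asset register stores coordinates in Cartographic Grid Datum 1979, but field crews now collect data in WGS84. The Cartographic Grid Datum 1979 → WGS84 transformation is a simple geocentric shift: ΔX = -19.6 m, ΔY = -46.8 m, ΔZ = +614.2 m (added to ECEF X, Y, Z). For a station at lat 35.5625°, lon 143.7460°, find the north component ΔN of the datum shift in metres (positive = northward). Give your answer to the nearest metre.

At φ = 35.5625°, λ = 143.7460°: sin φ = 0.581591, cos φ = 0.813482, sin λ = 0.591366, cos λ = -0.806403.
ΔN = −sin φ cos λ·ΔX − sin φ sin λ·ΔY + cos φ·ΔZ = −(0.581591)(-0.806403)(-19.6) − (0.581591)(0.591366)(-46.8) + (0.813482)(614.2) = 506.54 m.

ΔN = 507 m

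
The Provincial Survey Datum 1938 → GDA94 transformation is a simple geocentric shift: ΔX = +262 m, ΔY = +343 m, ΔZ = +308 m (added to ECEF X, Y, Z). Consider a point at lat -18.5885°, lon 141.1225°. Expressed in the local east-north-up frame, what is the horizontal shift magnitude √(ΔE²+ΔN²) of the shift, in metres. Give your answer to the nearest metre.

At φ = -18.5885°, λ = 141.1225°: sin φ = -0.318769, cos φ = 0.947832, sin λ = 0.627657, cos λ = -0.778490.
ΔE = −sin λ·ΔX + cos λ·ΔY = −(0.627657)·(262) + (-0.778490)·(343) = -431.47 m.
ΔN = −sin φ cos λ·ΔX − sin φ sin λ·ΔY + cos φ·ΔZ = −(-0.318769)(-0.778490)(262) − (-0.318769)(0.627657)(343) + (0.947832)(308) = 295.54 m.
Horizontal magnitude = √(ΔE² + ΔN²) = √((-431.47)² + 295.54²) = 522.98 m.

523 m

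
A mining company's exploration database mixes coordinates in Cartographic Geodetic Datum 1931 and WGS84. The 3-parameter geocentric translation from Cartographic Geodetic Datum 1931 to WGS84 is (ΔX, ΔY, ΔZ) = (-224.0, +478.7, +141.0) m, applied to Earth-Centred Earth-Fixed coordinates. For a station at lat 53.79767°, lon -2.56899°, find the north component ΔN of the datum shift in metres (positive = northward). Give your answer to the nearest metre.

The local north axis is (−sin φ cos λ, −sin φ sin λ, cos φ), giving ΔN = 180.572 + 17.314 + 83.280 = 281.17 m.

ΔN = 281 m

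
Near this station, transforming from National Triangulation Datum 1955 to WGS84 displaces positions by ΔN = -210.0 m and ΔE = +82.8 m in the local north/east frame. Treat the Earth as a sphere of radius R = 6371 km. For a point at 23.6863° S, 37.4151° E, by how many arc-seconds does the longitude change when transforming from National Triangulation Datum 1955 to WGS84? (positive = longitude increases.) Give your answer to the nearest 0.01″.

At latitude -23.6863°, cos φ = 0.915759.
One radian of longitude at latitude φ spans R cos φ, so Δλ = ΔE / (R cos φ) = 82.8 / (6371000 × 0.915759) = 1.4192e-05 rad = 2.927″.

Δλ = 2.93″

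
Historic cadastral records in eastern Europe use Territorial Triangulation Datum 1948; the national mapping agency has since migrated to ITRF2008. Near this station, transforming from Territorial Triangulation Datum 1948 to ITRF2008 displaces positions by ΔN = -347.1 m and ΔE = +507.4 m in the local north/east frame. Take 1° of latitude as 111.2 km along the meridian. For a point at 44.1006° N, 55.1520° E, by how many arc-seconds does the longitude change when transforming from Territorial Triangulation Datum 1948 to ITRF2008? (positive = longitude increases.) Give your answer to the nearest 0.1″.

At latitude 44.1006°, cos φ = 0.718119.
1° of longitude at this latitude = 111.2 × cos φ = 79.85 km, so Δλ = 507.4 / 79854.8 = 0.0063540° = 22.875″.

Δλ = 22.9″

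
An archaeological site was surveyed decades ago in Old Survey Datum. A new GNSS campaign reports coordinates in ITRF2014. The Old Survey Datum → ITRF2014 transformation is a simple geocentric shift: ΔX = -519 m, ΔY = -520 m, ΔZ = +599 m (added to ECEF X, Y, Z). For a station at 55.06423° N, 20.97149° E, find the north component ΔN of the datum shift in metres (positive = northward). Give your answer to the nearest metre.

ΔN = 893 m

The local north axis is (−sin φ cos λ, −sin φ sin λ, cos φ), giving ΔN = 397.289 + 152.572 + 343.022 = 892.88 m.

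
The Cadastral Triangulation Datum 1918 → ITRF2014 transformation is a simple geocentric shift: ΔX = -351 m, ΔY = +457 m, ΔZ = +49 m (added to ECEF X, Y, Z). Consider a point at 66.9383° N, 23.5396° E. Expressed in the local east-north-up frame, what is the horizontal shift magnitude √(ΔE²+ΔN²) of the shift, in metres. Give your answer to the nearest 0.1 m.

578.2 m

At φ = 66.9383°, λ = 23.5396°: sin φ = 0.920084, cos φ = 0.391722, sin λ = 0.399383, cos λ = 0.916784.
ΔE = −sin λ·ΔX + cos λ·ΔY = −(0.399383)·(-351) + (0.916784)·(457) = 559.15 m.
ΔN = −sin φ cos λ·ΔX − sin φ sin λ·ΔY + cos φ·ΔZ = −(0.920084)(0.916784)(-351) − (0.920084)(0.399383)(457) + (0.391722)(49) = 147.34 m.
Horizontal magnitude = √(ΔE² + ΔN²) = √(559.15² + 147.34²) = 578.24 m.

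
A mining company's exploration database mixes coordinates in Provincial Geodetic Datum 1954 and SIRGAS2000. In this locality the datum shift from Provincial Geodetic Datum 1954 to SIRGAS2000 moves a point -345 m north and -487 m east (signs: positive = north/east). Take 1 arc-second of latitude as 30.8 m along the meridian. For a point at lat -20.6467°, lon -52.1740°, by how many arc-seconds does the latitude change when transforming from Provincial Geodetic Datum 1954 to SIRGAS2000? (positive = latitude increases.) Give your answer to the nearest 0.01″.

Δφ = -11.20″

1″ of latitude = 30.80 m, so Δφ = -345.0 / 30.80 = -11.201″.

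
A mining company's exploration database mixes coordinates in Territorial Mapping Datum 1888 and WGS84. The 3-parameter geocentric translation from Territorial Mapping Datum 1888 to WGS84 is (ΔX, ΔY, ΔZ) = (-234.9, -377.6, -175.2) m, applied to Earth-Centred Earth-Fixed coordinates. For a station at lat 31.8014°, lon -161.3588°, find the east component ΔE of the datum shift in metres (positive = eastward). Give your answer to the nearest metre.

ΔE = 283 m

At φ = 31.8014°, λ = -161.3588°: sin φ = 0.526977, cos φ = 0.849880, sin λ = -0.319641, cos λ = -0.947539.
ΔE = −sin λ·ΔX + cos λ·ΔY = −(-0.319641)·(-234.9) + (-0.947539)·(-377.6) = 282.71 m.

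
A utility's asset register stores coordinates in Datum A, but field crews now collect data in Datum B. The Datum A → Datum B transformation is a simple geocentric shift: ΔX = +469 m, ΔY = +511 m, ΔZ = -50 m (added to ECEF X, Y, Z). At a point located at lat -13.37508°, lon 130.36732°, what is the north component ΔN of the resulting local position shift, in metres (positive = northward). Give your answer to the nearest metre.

At φ = -13.37508°, λ = 130.36732°: sin φ = -0.231325, cos φ = 0.972877, sin λ = 0.761908, cos λ = -0.647685.
ΔN = −sin φ cos λ·ΔX − sin φ sin λ·ΔY + cos φ·ΔZ = −(-0.231325)(-0.647685)(469) − (-0.231325)(0.761908)(511) + (0.972877)(-50) = -28.85 m.

ΔN = -29 m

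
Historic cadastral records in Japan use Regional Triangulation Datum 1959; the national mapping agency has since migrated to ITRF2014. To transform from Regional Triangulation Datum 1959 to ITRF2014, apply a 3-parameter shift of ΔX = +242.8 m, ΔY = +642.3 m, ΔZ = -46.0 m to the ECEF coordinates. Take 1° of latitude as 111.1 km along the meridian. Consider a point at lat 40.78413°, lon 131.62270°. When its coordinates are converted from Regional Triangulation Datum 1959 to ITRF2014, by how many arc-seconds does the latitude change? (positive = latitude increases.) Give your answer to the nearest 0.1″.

sin φ = 0.653211, cos φ = 0.757176, sin λ = 0.747535, cos λ = -0.664222.
North component: ΔN = −sin φ cos λ·ΔX − sin φ sin λ·ΔY + cos φ·ΔZ = −(0.653211)(-0.664222)(242.8) − (0.653211)(0.747535)(642.3) + (0.757176)(-46.0) = -243.12 m.
1° of latitude spans 111100 m, so Δφ = -243.12 / 111100 × 3600 = -7.878″.

Δφ = -7.9″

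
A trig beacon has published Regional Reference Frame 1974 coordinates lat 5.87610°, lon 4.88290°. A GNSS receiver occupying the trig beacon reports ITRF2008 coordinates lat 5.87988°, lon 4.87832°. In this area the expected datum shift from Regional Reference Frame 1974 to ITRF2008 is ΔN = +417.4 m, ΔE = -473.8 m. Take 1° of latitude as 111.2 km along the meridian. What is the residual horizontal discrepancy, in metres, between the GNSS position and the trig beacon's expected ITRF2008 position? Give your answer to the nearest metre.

Observed coordinate differences: Δφ = +0.00378°, Δλ = -0.00458°.
Converting to metres (1° lat = 111200 m, cos φ = 0.994746): observed ΔN = 420.3 m, observed ΔE = -506.6 m.
Subtracting the expected shift leaves a residual of 420.3 − (417.4) = 2.9 m north and -506.6 − (-473.8) = -32.8 m east.
Residual distance = √(2.9² + (-32.8)²) = 33.0 m.

33 m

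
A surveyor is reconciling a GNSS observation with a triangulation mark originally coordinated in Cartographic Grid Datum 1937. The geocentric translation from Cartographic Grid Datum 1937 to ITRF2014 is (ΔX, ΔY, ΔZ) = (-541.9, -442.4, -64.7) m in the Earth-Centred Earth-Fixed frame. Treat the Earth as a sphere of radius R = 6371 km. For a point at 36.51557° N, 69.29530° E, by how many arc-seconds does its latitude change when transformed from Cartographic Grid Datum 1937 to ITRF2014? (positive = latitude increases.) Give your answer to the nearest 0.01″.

Δφ = 9.98″

sin φ = 0.595041, cos φ = 0.803695, sin λ = 0.935415, cos λ = 0.353552.
North component: ΔN = −sin φ cos λ·ΔX − sin φ sin λ·ΔY + cos φ·ΔZ = −(0.595041)(0.353552)(-541.9) − (0.595041)(0.935415)(-442.4) + (0.803695)(-64.7) = 308.25 m.
1° of latitude spans πR/180 = 111195 m, so Δφ = 308.25 / 111195 × 3600 = 9.980″.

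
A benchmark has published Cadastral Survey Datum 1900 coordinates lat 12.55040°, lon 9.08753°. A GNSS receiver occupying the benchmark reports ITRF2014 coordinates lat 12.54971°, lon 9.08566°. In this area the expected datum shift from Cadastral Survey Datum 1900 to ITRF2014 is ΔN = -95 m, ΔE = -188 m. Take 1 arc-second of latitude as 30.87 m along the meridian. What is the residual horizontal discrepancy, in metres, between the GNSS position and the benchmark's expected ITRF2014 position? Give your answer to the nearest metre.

24 m

Observed coordinate differences: Δφ = -0.00069°, Δλ = -0.00187°.
Converting to metres (1° lat = 111132 m, cos φ = 0.976105): observed ΔN = -76.7 m, observed ΔE = -202.9 m.
Subtracting the expected shift leaves a residual of -76.7 − (-95) = 18.3 m north and -202.9 − (-188) = -14.9 m east.
Residual distance = √(18.3² + (-14.9)²) = 23.6 m.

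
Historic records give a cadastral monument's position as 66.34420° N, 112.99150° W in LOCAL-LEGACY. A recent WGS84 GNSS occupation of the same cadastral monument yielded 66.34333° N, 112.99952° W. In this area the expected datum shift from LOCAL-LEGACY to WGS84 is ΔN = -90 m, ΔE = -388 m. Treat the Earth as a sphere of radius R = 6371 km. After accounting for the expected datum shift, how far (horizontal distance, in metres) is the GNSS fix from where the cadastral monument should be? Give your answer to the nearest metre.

Observed coordinate differences: Δφ = -0.00087°, Δλ = -0.00802°.
Converting to metres (1° lat = 111195 m, cos φ = 0.401241): observed ΔN = -96.7 m, observed ΔE = -357.8 m.
Subtracting the expected shift leaves a residual of -96.7 − (-90) = -6.7 m north and -357.8 − (-388) = 30.2 m east.
Residual distance = √((-6.7)² + 30.2²) = 30.9 m.

31 m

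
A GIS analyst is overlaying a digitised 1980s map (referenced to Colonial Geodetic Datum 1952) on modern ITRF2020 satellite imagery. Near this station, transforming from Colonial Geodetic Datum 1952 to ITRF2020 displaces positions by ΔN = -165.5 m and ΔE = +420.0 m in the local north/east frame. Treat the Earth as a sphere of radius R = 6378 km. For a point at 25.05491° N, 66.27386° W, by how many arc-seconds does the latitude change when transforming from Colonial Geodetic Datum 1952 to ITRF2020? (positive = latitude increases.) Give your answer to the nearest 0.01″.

On a sphere of radius R, 1 rad of latitude = R, so Δφ = ΔN / R = -165.5 / 6378000 = -2.5949e-05 rad = -5.352″.

Δφ = -5.35″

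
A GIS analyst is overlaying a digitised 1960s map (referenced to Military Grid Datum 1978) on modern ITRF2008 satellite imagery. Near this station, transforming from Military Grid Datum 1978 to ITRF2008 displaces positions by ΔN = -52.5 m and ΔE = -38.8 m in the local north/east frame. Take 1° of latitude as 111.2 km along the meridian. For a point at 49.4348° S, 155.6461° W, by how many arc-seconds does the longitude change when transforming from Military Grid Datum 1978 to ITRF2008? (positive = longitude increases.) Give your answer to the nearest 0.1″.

Δλ = -1.9″

At latitude -49.4348°, cos φ = 0.650313.
1° of longitude at this latitude = 111.2 × cos φ = 72.31 km, so Δλ = -38.8 / 72314.8 = -0.0005365° = -1.932″.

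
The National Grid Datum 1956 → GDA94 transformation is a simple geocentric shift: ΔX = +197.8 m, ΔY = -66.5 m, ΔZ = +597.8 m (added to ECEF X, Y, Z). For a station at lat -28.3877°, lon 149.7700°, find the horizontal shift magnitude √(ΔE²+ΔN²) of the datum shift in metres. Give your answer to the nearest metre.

431 m

The local east axis at (φ, λ) is (−sin λ, cos λ, 0), so ΔE = −sin(149.7700°)·197.8 + cos(149.7700°)·(-66.5) = -42.13 m.
The local north axis is (−sin φ cos λ, −sin φ sin λ, cos φ), giving ΔN = -81.253 − 15.918 + 525.915 = 428.74 m.
Horizontal magnitude = √(ΔE² + ΔN²) = √((-42.13)² + 428.74²) = 430.81 m.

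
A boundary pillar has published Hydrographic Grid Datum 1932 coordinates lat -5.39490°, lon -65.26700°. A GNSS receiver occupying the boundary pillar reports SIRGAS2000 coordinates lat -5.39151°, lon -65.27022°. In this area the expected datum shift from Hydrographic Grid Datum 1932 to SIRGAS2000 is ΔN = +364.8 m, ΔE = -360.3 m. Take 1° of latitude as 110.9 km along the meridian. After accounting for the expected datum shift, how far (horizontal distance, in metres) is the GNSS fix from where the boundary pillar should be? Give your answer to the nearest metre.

12 m

Observed coordinate differences: Δφ = +0.00339°, Δλ = -0.00322°.
Converting to metres (1° lat = 110900 m, cos φ = 0.995570): observed ΔN = 376.0 m, observed ΔE = -355.5 m.
Subtracting the expected shift leaves a residual of 376.0 − (364.8) = 11.2 m north and -355.5 − (-360.3) = 4.8 m east.
Residual distance = √(11.2² + 4.8²) = 12.1 m.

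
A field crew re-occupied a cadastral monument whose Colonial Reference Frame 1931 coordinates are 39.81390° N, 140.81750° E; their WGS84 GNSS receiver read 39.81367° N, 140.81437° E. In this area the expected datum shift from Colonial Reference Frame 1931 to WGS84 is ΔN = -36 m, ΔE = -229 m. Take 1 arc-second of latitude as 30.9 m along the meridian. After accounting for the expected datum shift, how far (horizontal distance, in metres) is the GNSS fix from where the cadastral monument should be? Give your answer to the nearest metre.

40 m

Observed coordinate differences: Δφ = -0.00023°, Δλ = -0.00313°.
Converting to metres (1° lat = 111240 m, cos φ = 0.768128): observed ΔN = -25.6 m, observed ΔE = -267.4 m.
Subtracting the expected shift leaves a residual of -25.6 − (-36) = 10.4 m north and -267.4 − (-229) = -38.4 m east.
Residual distance = √(10.4² + (-38.4)²) = 39.8 m.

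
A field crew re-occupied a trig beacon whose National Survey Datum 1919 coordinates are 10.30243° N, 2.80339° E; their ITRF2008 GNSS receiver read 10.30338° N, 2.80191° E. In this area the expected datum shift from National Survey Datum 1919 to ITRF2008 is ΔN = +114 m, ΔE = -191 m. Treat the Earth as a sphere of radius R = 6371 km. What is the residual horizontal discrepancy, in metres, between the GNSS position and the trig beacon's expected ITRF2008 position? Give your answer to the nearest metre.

30 m

Observed coordinate differences: Δφ = +0.00095°, Δλ = -0.00148°.
Converting to metres (1° lat = 111195 m, cos φ = 0.983877): observed ΔN = 105.6 m, observed ΔE = -161.9 m.
Subtracting the expected shift leaves a residual of 105.6 − (114) = -8.4 m north and -161.9 − (-191) = 29.1 m east.
Residual distance = √((-8.4)² + 29.1²) = 30.3 m.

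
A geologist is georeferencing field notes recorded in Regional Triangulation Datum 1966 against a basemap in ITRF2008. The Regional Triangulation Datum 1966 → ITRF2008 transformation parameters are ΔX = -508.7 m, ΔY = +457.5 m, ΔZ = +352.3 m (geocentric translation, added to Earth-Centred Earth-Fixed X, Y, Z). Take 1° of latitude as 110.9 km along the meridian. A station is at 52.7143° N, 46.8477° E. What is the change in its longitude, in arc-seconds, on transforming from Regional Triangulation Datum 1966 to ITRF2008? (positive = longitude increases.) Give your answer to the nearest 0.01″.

Δλ = 36.65″

sin φ = 0.795625, cos φ = 0.605790, sin λ = 0.729538, cos λ = 0.683940.
East component: ΔE = −sin λ·ΔX + cos λ·ΔY = −(0.729538)(-508.7) + (0.683940)(457.5) = 684.02 m.
1° of latitude spans 110900 m; at latitude φ, 1° of longitude spans that × cos φ = 67182.1 m, so Δλ = 684.02 / 67182.1 × 3600 = 36.654″.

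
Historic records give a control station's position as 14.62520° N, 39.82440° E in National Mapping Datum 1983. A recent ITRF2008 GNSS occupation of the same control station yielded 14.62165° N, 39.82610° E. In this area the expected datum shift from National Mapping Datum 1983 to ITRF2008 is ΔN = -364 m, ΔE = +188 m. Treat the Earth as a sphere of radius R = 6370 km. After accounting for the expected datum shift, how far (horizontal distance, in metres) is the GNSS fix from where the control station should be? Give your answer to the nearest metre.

Observed coordinate differences: Δφ = -0.00355°, Δλ = +0.00170°.
Converting to metres (1° lat = 111177 m, cos φ = 0.967598): observed ΔN = -394.7 m, observed ΔE = 182.9 m.
Subtracting the expected shift leaves a residual of -394.7 − (-364) = -30.7 m north and 182.9 − (188) = -5.1 m east.
Residual distance = √((-30.7)² + (-5.1)²) = 31.1 m.

31 m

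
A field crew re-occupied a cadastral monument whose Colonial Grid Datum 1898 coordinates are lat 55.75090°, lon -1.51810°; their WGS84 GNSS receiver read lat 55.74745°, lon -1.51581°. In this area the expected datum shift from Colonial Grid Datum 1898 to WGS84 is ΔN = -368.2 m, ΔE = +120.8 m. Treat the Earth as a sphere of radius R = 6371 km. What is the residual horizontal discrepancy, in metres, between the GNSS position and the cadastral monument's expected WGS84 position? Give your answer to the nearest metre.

Observed coordinate differences: Δφ = -0.00345°, Δλ = +0.00229°.
Converting to metres (1° lat = 111195 m, cos φ = 0.562792): observed ΔN = -383.6 m, observed ΔE = 143.3 m.
Subtracting the expected shift leaves a residual of -383.6 − (-368.2) = -15.4 m north and 143.3 − (120.8) = 22.5 m east.
Residual distance = √((-15.4)² + 22.5²) = 27.3 m.

27 m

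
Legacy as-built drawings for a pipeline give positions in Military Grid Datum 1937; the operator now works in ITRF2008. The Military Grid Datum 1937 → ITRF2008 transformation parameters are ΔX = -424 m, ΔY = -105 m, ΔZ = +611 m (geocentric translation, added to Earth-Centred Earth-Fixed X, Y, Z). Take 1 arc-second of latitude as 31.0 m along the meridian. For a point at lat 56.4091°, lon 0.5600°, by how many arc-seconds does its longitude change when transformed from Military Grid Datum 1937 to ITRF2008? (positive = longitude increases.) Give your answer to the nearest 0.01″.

Δλ = -5.88″

sin φ = 0.833009, cos φ = 0.553259, sin λ = 0.009774, cos λ = 0.999952.
East component: ΔE = −sin λ·ΔX + cos λ·ΔY = −(0.009774)(-424) + (0.999952)(-105) = -100.85 m.
1° of latitude spans 3600 × 31.00 = 111600 m; at latitude φ, 1° of longitude spans that × cos φ = 61743.7 m, so Δλ = -100.85 / 61743.7 × 3600 = -5.880″.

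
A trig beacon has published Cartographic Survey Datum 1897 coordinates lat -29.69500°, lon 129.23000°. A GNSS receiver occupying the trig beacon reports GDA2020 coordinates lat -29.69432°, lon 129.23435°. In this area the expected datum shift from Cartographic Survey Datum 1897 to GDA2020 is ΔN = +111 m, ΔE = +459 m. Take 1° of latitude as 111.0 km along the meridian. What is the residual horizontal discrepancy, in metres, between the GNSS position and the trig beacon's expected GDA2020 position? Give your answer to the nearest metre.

Observed coordinate differences: Δφ = +0.00068°, Δλ = +0.00435°.
Converting to metres (1° lat = 111000 m, cos φ = 0.868675): observed ΔN = 75.5 m, observed ΔE = 419.4 m.
Subtracting the expected shift leaves a residual of 75.5 − (111) = -35.5 m north and 419.4 − (459) = -39.6 m east.
Residual distance = √((-35.5)² + (-39.6)²) = 53.2 m.

53 m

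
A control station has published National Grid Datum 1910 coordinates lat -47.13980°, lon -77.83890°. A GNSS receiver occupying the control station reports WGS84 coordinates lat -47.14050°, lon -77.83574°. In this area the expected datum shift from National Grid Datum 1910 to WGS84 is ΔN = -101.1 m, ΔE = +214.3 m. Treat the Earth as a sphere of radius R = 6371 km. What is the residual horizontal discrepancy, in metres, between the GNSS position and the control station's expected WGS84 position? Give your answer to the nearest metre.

34 m

Observed coordinate differences: Δφ = -0.00070°, Δλ = +0.00316°.
Converting to metres (1° lat = 111195 m, cos φ = 0.680212): observed ΔN = -77.8 m, observed ΔE = 239.0 m.
Subtracting the expected shift leaves a residual of -77.8 − (-101.1) = 23.3 m north and 239.0 − (214.3) = 24.7 m east.
Residual distance = √(23.3² + 24.7²) = 33.9 m.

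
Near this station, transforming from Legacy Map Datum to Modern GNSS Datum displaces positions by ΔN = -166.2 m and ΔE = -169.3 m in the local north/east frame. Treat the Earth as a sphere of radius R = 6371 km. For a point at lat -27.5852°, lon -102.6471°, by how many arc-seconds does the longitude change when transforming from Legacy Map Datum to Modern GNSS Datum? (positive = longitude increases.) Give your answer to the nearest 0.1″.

Δλ = -6.2″

At latitude -27.5852°, cos φ = 0.886323.
One radian of longitude at latitude φ spans R cos φ, so Δλ = ΔE / (R cos φ) = -169.3 / (6371000 × 0.886323) = -2.9982e-05 rad = -6.184″.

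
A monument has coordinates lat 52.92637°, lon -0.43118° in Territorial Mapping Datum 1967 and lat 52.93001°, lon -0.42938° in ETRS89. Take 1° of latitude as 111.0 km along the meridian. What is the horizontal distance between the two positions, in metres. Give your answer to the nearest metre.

Δφ = 52.93001° − 52.92637° = +0.00364°; Δλ = -0.42938° − -0.43118° = +0.00180°.
ΔN = Δφ × 111000 = 404.0 m; ΔE = Δλ × 111000 × cos(52.92637°) = +0.00180 × 111000 × 0.602841 = 120.4 m.
Distance = √(ΔE² + ΔN²) = √(120.4² + 404.0²) = 421.6 m.

422 m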